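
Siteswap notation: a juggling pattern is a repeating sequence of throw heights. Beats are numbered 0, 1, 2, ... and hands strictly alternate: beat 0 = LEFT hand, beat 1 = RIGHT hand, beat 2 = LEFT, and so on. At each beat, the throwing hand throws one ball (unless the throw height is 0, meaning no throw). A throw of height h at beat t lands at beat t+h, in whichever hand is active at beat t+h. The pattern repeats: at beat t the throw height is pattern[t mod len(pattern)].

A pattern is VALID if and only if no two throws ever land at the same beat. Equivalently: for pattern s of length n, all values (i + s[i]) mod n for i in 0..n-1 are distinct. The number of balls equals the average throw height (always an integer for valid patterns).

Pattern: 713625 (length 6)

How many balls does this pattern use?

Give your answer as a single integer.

Answer: 4

Derivation:
Pattern = [7, 1, 3, 6, 2, 5], length n = 6
  position 0: throw height = 7, running sum = 7
  position 1: throw height = 1, running sum = 8
  position 2: throw height = 3, running sum = 11
  position 3: throw height = 6, running sum = 17
  position 4: throw height = 2, running sum = 19
  position 5: throw height = 5, running sum = 24
Total sum = 24; balls = sum / n = 24 / 6 = 4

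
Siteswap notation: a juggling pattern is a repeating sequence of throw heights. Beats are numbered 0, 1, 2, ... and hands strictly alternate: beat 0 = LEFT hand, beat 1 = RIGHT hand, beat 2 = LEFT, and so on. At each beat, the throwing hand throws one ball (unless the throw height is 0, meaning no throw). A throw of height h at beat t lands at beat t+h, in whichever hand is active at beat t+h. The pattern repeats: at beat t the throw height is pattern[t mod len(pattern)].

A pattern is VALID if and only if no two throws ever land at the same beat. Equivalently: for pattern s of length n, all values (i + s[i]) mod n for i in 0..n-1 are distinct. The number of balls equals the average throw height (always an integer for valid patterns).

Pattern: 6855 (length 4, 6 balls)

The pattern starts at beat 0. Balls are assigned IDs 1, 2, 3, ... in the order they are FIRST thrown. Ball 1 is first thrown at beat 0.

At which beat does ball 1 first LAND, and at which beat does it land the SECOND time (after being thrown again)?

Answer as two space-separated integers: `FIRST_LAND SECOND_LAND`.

Answer: 6 11

Derivation:
Beat 0 (L): throw ball1 h=6 -> lands@6:L; in-air after throw: [b1@6:L]
Beat 1 (R): throw ball2 h=8 -> lands@9:R; in-air after throw: [b1@6:L b2@9:R]
Beat 2 (L): throw ball3 h=5 -> lands@7:R; in-air after throw: [b1@6:L b3@7:R b2@9:R]
Beat 3 (R): throw ball4 h=5 -> lands@8:L; in-air after throw: [b1@6:L b3@7:R b4@8:L b2@9:R]
Beat 4 (L): throw ball5 h=6 -> lands@10:L; in-air after throw: [b1@6:L b3@7:R b4@8:L b2@9:R b5@10:L]
Beat 5 (R): throw ball6 h=8 -> lands@13:R; in-air after throw: [b1@6:L b3@7:R b4@8:L b2@9:R b5@10:L b6@13:R]
Beat 6 (L): throw ball1 h=5 -> lands@11:R; in-air after throw: [b3@7:R b4@8:L b2@9:R b5@10:L b1@11:R b6@13:R]
Beat 7 (R): throw ball3 h=5 -> lands@12:L; in-air after throw: [b4@8:L b2@9:R b5@10:L b1@11:R b3@12:L b6@13:R]
Beat 8 (L): throw ball4 h=6 -> lands@14:L; in-air after throw: [b2@9:R b5@10:L b1@11:R b3@12:L b6@13:R b4@14:L]
Beat 9 (R): throw ball2 h=8 -> lands@17:R; in-air after throw: [b5@10:L b1@11:R b3@12:L b6@13:R b4@14:L b2@17:R]
Beat 10 (L): throw ball5 h=5 -> lands@15:R; in-air after throw: [b1@11:R b3@12:L b6@13:R b4@14:L b5@15:R b2@17:R]
Beat 11 (R): throw ball1 h=5 -> lands@16:L; in-air after throw: [b3@12:L b6@13:R b4@14:L b5@15:R b1@16:L b2@17:R]
Ball 1: thrown@0 h=6 -> first land @6; rethrown@6 h=5 -> second land @11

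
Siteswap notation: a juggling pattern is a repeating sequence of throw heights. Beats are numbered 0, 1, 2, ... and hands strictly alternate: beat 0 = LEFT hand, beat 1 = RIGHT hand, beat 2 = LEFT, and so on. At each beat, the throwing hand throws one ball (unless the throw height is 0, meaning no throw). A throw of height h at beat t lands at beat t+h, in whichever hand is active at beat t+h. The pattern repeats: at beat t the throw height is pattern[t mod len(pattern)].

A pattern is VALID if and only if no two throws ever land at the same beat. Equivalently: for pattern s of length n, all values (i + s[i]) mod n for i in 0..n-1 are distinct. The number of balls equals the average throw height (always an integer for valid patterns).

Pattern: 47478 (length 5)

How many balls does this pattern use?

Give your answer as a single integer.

Pattern = [4, 7, 4, 7, 8], length n = 5
  position 0: throw height = 4, running sum = 4
  position 1: throw height = 7, running sum = 11
  position 2: throw height = 4, running sum = 15
  position 3: throw height = 7, running sum = 22
  position 4: throw height = 8, running sum = 30
Total sum = 30; balls = sum / n = 30 / 5 = 6

Answer: 6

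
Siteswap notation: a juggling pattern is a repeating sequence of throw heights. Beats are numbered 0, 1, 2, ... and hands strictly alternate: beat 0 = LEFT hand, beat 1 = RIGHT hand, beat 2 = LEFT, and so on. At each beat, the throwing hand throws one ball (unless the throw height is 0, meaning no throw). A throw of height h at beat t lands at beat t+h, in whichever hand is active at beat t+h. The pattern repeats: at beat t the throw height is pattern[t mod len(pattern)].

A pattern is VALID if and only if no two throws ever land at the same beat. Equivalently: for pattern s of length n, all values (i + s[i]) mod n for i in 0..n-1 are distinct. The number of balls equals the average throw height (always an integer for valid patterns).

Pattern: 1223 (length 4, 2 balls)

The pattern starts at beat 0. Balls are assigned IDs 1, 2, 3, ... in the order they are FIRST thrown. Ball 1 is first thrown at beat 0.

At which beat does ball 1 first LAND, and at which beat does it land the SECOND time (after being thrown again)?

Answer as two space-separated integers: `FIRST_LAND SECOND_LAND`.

Beat 0 (L): throw ball1 h=1 -> lands@1:R; in-air after throw: [b1@1:R]
Beat 1 (R): throw ball1 h=2 -> lands@3:R; in-air after throw: [b1@3:R]
Beat 2 (L): throw ball2 h=2 -> lands@4:L; in-air after throw: [b1@3:R b2@4:L]
Beat 3 (R): throw ball1 h=3 -> lands@6:L; in-air after throw: [b2@4:L b1@6:L]
Ball 1: thrown@0 h=1 -> first land @1; rethrown@1 h=2 -> second land @3

Answer: 1 3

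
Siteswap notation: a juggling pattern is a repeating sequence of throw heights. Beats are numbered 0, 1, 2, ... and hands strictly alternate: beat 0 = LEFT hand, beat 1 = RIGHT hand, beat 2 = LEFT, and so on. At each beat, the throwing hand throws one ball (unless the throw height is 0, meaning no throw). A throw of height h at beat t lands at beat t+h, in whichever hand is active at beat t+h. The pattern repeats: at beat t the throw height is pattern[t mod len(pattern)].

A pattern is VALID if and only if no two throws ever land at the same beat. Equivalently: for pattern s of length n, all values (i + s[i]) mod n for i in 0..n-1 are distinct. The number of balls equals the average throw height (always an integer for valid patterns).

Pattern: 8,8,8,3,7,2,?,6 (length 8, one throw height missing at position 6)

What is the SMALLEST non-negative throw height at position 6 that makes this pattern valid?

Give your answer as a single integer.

i=0: (0 + 8) mod 8 = 0
i=1: (1 + 8) mod 8 = 1
i=2: (2 + 8) mod 8 = 2
i=3: (3 + 3) mod 8 = 6
i=4: (4 + 7) mod 8 = 3
i=5: (5 + 2) mod 8 = 7
i=6: s[i]=? (unknown)
i=7: (7 + 6) mod 8 = 5
Known residues: [0, 1, 2, 3, 5, 6, 7]; need a permutation of 0..7, so missing residue r = 4
Need (6 + s) mod 8 = 4; smallest s = (4 - 6) mod 8 = 6

Answer: 6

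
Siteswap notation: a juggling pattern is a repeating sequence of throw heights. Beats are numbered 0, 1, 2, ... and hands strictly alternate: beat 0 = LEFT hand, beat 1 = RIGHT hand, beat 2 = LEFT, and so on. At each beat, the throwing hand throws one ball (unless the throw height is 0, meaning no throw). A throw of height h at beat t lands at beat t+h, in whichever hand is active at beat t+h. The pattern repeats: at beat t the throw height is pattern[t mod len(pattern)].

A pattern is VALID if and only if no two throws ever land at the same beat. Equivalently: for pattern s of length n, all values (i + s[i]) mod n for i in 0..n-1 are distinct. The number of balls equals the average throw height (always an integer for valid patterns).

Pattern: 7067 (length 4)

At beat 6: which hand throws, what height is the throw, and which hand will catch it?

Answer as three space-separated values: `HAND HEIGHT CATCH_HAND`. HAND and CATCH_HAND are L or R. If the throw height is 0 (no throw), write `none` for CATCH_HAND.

Beat 6: 6 mod 2 = 0, so hand = L
Throw height = pattern[6 mod 4] = pattern[2] = 6
Lands at beat 6+6=12, 12 mod 2 = 0, so catch hand = L

Answer: L 6 L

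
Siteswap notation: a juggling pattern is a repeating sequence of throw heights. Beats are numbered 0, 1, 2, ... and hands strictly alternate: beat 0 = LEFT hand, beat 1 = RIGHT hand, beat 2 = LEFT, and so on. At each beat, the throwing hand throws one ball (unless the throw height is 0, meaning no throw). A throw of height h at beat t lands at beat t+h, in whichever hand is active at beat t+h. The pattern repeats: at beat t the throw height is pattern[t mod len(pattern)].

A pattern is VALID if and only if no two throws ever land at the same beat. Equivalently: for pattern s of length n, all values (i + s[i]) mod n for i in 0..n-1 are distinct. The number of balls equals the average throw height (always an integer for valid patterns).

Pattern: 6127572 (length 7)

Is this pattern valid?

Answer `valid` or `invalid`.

i=0: (i + s[i]) mod n = (0 + 6) mod 7 = 6
i=1: (i + s[i]) mod n = (1 + 1) mod 7 = 2
i=2: (i + s[i]) mod n = (2 + 2) mod 7 = 4
i=3: (i + s[i]) mod n = (3 + 7) mod 7 = 3
i=4: (i + s[i]) mod n = (4 + 5) mod 7 = 2
i=5: (i + s[i]) mod n = (5 + 7) mod 7 = 5
i=6: (i + s[i]) mod n = (6 + 2) mod 7 = 1
Residues: [6, 2, 4, 3, 2, 5, 1], distinct: False

Answer: invalid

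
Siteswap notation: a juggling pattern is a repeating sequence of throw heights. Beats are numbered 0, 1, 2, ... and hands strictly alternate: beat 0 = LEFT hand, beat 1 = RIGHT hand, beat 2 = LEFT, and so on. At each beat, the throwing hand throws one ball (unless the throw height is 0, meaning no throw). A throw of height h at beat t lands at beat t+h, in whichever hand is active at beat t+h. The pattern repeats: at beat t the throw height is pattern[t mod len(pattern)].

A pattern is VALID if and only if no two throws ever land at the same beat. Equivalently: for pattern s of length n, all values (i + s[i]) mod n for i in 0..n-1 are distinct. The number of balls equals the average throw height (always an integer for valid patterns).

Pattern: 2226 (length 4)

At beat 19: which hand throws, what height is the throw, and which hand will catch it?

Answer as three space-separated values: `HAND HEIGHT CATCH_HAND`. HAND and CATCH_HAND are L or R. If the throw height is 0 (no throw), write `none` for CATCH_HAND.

Answer: R 6 R

Derivation:
Beat 19: 19 mod 2 = 1, so hand = R
Throw height = pattern[19 mod 4] = pattern[3] = 6
Lands at beat 19+6=25, 25 mod 2 = 1, so catch hand = R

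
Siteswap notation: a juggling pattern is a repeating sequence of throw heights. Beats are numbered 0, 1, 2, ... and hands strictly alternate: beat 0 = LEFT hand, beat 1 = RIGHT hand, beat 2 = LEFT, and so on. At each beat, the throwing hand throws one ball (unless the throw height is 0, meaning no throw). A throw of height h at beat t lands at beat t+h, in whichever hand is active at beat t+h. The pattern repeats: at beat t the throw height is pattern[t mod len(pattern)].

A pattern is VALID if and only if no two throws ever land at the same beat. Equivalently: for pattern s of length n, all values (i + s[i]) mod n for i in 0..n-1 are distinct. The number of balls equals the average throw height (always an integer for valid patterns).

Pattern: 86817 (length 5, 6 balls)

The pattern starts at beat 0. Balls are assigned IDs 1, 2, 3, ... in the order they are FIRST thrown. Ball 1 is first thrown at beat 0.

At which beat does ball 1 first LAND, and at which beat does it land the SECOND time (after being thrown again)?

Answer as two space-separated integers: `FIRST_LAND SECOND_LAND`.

Beat 0 (L): throw ball1 h=8 -> lands@8:L; in-air after throw: [b1@8:L]
Beat 1 (R): throw ball2 h=6 -> lands@7:R; in-air after throw: [b2@7:R b1@8:L]
Beat 2 (L): throw ball3 h=8 -> lands@10:L; in-air after throw: [b2@7:R b1@8:L b3@10:L]
Beat 3 (R): throw ball4 h=1 -> lands@4:L; in-air after throw: [b4@4:L b2@7:R b1@8:L b3@10:L]
Beat 4 (L): throw ball4 h=7 -> lands@11:R; in-air after throw: [b2@7:R b1@8:L b3@10:L b4@11:R]
Beat 5 (R): throw ball5 h=8 -> lands@13:R; in-air after throw: [b2@7:R b1@8:L b3@10:L b4@11:R b5@13:R]
Beat 6 (L): throw ball6 h=6 -> lands@12:L; in-air after throw: [b2@7:R b1@8:L b3@10:L b4@11:R b6@12:L b5@13:R]
Beat 7 (R): throw ball2 h=8 -> lands@15:R; in-air after throw: [b1@8:L b3@10:L b4@11:R b6@12:L b5@13:R b2@15:R]
Beat 8 (L): throw ball1 h=1 -> lands@9:R; in-air after throw: [b1@9:R b3@10:L b4@11:R b6@12:L b5@13:R b2@15:R]
Beat 9 (R): throw ball1 h=7 -> lands@16:L; in-air after throw: [b3@10:L b4@11:R b6@12:L b5@13:R b2@15:R b1@16:L]
Ball 1: thrown@0 h=8 -> first land @8; rethrown@8 h=1 -> second land @9

Answer: 8 9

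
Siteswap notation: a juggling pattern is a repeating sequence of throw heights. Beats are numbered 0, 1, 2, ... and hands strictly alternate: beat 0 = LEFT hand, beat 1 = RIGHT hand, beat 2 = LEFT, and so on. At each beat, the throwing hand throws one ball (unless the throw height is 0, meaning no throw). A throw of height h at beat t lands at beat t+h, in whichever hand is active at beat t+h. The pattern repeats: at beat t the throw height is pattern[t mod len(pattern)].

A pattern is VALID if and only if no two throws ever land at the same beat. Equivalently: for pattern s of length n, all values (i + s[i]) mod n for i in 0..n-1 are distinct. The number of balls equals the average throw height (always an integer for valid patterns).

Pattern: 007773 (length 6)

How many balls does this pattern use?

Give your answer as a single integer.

Answer: 4

Derivation:
Pattern = [0, 0, 7, 7, 7, 3], length n = 6
  position 0: throw height = 0, running sum = 0
  position 1: throw height = 0, running sum = 0
  position 2: throw height = 7, running sum = 7
  position 3: throw height = 7, running sum = 14
  position 4: throw height = 7, running sum = 21
  position 5: throw height = 3, running sum = 24
Total sum = 24; balls = sum / n = 24 / 6 = 4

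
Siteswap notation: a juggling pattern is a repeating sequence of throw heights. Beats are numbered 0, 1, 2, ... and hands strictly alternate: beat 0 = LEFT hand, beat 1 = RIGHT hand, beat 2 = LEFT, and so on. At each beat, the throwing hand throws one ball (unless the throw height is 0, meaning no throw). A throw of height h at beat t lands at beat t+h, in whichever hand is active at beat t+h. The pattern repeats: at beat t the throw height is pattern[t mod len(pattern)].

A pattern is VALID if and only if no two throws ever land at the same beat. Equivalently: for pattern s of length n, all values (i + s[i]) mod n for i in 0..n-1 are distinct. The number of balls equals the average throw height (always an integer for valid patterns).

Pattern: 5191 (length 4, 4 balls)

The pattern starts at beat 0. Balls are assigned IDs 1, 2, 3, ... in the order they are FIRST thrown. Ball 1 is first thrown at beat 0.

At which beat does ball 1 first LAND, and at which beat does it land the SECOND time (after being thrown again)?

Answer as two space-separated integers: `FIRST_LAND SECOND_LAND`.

Beat 0 (L): throw ball1 h=5 -> lands@5:R; in-air after throw: [b1@5:R]
Beat 1 (R): throw ball2 h=1 -> lands@2:L; in-air after throw: [b2@2:L b1@5:R]
Beat 2 (L): throw ball2 h=9 -> lands@11:R; in-air after throw: [b1@5:R b2@11:R]
Beat 3 (R): throw ball3 h=1 -> lands@4:L; in-air after throw: [b3@4:L b1@5:R b2@11:R]
Beat 4 (L): throw ball3 h=5 -> lands@9:R; in-air after throw: [b1@5:R b3@9:R b2@11:R]
Beat 5 (R): throw ball1 h=1 -> lands@6:L; in-air after throw: [b1@6:L b3@9:R b2@11:R]
Beat 6 (L): throw ball1 h=9 -> lands@15:R; in-air after throw: [b3@9:R b2@11:R b1@15:R]
Ball 1: thrown@0 h=5 -> first land @5; rethrown@5 h=1 -> second land @6

Answer: 5 6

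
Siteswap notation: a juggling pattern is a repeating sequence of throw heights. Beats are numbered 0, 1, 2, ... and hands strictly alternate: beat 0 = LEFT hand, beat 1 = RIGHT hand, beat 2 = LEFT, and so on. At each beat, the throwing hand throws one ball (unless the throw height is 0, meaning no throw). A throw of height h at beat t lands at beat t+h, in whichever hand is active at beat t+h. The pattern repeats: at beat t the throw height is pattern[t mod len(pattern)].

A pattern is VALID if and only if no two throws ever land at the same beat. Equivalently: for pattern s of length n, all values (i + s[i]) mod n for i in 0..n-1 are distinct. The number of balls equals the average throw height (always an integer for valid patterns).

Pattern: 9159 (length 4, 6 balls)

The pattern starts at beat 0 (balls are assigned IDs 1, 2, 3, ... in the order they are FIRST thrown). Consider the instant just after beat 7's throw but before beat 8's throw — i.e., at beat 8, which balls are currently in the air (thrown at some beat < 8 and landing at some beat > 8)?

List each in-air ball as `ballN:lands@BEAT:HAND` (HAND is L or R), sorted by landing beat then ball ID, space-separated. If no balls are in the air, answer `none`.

Beat 0 (L): throw ball1 h=9 -> lands@9:R; in-air after throw: [b1@9:R]
Beat 1 (R): throw ball2 h=1 -> lands@2:L; in-air after throw: [b2@2:L b1@9:R]
Beat 2 (L): throw ball2 h=5 -> lands@7:R; in-air after throw: [b2@7:R b1@9:R]
Beat 3 (R): throw ball3 h=9 -> lands@12:L; in-air after throw: [b2@7:R b1@9:R b3@12:L]
Beat 4 (L): throw ball4 h=9 -> lands@13:R; in-air after throw: [b2@7:R b1@9:R b3@12:L b4@13:R]
Beat 5 (R): throw ball5 h=1 -> lands@6:L; in-air after throw: [b5@6:L b2@7:R b1@9:R b3@12:L b4@13:R]
Beat 6 (L): throw ball5 h=5 -> lands@11:R; in-air after throw: [b2@7:R b1@9:R b5@11:R b3@12:L b4@13:R]
Beat 7 (R): throw ball2 h=9 -> lands@16:L; in-air after throw: [b1@9:R b5@11:R b3@12:L b4@13:R b2@16:L]
Beat 8 (L): throw ball6 h=9 -> lands@17:R; in-air after throw: [b1@9:R b5@11:R b3@12:L b4@13:R b2@16:L b6@17:R]

Answer: ball1:lands@9:R ball5:lands@11:R ball3:lands@12:L ball4:lands@13:R ball2:lands@16:L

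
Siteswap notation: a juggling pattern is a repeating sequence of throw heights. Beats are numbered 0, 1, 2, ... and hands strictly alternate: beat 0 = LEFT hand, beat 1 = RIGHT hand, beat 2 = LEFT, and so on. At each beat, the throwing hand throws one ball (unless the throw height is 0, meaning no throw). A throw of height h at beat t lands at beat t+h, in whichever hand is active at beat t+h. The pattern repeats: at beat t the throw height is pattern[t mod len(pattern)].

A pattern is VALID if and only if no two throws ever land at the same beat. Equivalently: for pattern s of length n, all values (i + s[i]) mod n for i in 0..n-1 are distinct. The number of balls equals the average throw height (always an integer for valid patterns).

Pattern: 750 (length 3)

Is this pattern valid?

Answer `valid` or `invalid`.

i=0: (i + s[i]) mod n = (0 + 7) mod 3 = 1
i=1: (i + s[i]) mod n = (1 + 5) mod 3 = 0
i=2: (i + s[i]) mod n = (2 + 0) mod 3 = 2
Residues: [1, 0, 2], distinct: True

Answer: valid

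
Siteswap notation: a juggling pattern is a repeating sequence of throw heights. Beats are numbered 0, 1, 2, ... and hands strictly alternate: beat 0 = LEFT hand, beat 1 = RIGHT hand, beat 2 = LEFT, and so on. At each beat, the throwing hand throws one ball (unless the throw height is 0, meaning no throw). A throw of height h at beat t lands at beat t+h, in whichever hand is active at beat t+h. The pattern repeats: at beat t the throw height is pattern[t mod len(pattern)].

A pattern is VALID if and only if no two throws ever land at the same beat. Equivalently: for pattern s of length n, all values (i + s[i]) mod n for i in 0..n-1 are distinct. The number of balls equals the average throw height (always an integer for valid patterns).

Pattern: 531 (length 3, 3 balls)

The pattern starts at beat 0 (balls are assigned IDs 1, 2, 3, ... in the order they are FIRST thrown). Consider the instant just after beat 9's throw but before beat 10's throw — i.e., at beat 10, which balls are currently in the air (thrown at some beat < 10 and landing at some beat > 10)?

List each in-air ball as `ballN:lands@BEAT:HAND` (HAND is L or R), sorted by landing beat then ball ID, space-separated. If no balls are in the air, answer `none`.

Beat 0 (L): throw ball1 h=5 -> lands@5:R; in-air after throw: [b1@5:R]
Beat 1 (R): throw ball2 h=3 -> lands@4:L; in-air after throw: [b2@4:L b1@5:R]
Beat 2 (L): throw ball3 h=1 -> lands@3:R; in-air after throw: [b3@3:R b2@4:L b1@5:R]
Beat 3 (R): throw ball3 h=5 -> lands@8:L; in-air after throw: [b2@4:L b1@5:R b3@8:L]
Beat 4 (L): throw ball2 h=3 -> lands@7:R; in-air after throw: [b1@5:R b2@7:R b3@8:L]
Beat 5 (R): throw ball1 h=1 -> lands@6:L; in-air after throw: [b1@6:L b2@7:R b3@8:L]
Beat 6 (L): throw ball1 h=5 -> lands@11:R; in-air after throw: [b2@7:R b3@8:L b1@11:R]
Beat 7 (R): throw ball2 h=3 -> lands@10:L; in-air after throw: [b3@8:L b2@10:L b1@11:R]
Beat 8 (L): throw ball3 h=1 -> lands@9:R; in-air after throw: [b3@9:R b2@10:L b1@11:R]
Beat 9 (R): throw ball3 h=5 -> lands@14:L; in-air after throw: [b2@10:L b1@11:R b3@14:L]
Beat 10 (L): throw ball2 h=3 -> lands@13:R; in-air after throw: [b1@11:R b2@13:R b3@14:L]

Answer: ball1:lands@11:R ball3:lands@14:L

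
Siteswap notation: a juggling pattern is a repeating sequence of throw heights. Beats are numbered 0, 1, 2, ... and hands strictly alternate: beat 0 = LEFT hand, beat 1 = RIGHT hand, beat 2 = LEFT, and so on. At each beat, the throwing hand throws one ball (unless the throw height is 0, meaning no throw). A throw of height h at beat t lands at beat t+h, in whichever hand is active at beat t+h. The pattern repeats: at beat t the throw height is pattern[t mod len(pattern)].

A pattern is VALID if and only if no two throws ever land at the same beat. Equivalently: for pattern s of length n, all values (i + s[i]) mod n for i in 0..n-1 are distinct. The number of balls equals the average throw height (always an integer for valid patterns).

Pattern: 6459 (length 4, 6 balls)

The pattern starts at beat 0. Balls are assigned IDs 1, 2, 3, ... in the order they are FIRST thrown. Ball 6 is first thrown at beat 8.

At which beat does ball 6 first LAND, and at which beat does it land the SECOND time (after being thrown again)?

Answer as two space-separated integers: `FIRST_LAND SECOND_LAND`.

Answer: 14 19

Derivation:
Beat 0 (L): throw ball1 h=6 -> lands@6:L; in-air after throw: [b1@6:L]
Beat 1 (R): throw ball2 h=4 -> lands@5:R; in-air after throw: [b2@5:R b1@6:L]
Beat 2 (L): throw ball3 h=5 -> lands@7:R; in-air after throw: [b2@5:R b1@6:L b3@7:R]
Beat 3 (R): throw ball4 h=9 -> lands@12:L; in-air after throw: [b2@5:R b1@6:L b3@7:R b4@12:L]
Beat 4 (L): throw ball5 h=6 -> lands@10:L; in-air after throw: [b2@5:R b1@6:L b3@7:R b5@10:L b4@12:L]
Beat 5 (R): throw ball2 h=4 -> lands@9:R; in-air after throw: [b1@6:L b3@7:R b2@9:R b5@10:L b4@12:L]
Beat 6 (L): throw ball1 h=5 -> lands@11:R; in-air after throw: [b3@7:R b2@9:R b5@10:L b1@11:R b4@12:L]
Beat 7 (R): throw ball3 h=9 -> lands@16:L; in-air after throw: [b2@9:R b5@10:L b1@11:R b4@12:L b3@16:L]
Beat 8 (L): throw ball6 h=6 -> lands@14:L; in-air after throw: [b2@9:R b5@10:L b1@11:R b4@12:L b6@14:L b3@16:L]
Beat 9 (R): throw ball2 h=4 -> lands@13:R; in-air after throw: [b5@10:L b1@11:R b4@12:L b2@13:R b6@14:L b3@16:L]
Beat 10 (L): throw ball5 h=5 -> lands@15:R; in-air after throw: [b1@11:R b4@12:L b2@13:R b6@14:L b5@15:R b3@16:L]
Beat 11 (R): throw ball1 h=9 -> lands@20:L; in-air after throw: [b4@12:L b2@13:R b6@14:L b5@15:R b3@16:L b1@20:L]
Beat 12 (L): throw ball4 h=6 -> lands@18:L; in-air after throw: [b2@13:R b6@14:L b5@15:R b3@16:L b4@18:L b1@20:L]
Beat 13 (R): throw ball2 h=4 -> lands@17:R; in-air after throw: [b6@14:L b5@15:R b3@16:L b2@17:R b4@18:L b1@20:L]
Beat 14 (L): throw ball6 h=5 -> lands@19:R; in-air after throw: [b5@15:R b3@16:L b2@17:R b4@18:L b6@19:R b1@20:L]
Beat 15 (R): throw ball5 h=9 -> lands@24:L; in-air after throw: [b3@16:L b2@17:R b4@18:L b6@19:R b1@20:L b5@24:L]
Beat 16 (L): throw ball3 h=6 -> lands@22:L; in-air after throw: [b2@17:R b4@18:L b6@19:R b1@20:L b3@22:L b5@24:L]
Beat 17 (R): throw ball2 h=4 -> lands@21:R; in-air after throw: [b4@18:L b6@19:R b1@20:L b2@21:R b3@22:L b5@24:L]
Beat 18 (L): throw ball4 h=5 -> lands@23:R; in-air after throw: [b6@19:R b1@20:L b2@21:R b3@22:L b4@23:R b5@24:L]
Ball 6: thrown@8 h=6 -> first land @14; rethrown@14 h=5 -> second land @19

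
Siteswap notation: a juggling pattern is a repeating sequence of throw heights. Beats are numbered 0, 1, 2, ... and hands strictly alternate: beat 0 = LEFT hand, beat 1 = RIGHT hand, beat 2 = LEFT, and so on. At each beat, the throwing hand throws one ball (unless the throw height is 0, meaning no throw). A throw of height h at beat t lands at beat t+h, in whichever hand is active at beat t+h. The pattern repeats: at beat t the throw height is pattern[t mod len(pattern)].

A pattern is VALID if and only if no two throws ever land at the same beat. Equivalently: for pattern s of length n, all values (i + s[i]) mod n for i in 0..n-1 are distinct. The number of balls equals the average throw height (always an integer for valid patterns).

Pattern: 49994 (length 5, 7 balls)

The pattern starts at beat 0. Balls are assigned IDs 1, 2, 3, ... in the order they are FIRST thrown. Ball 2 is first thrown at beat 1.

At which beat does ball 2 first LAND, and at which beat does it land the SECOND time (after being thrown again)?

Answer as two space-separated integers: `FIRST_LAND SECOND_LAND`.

Answer: 10 14

Derivation:
Beat 0 (L): throw ball1 h=4 -> lands@4:L; in-air after throw: [b1@4:L]
Beat 1 (R): throw ball2 h=9 -> lands@10:L; in-air after throw: [b1@4:L b2@10:L]
Beat 2 (L): throw ball3 h=9 -> lands@11:R; in-air after throw: [b1@4:L b2@10:L b3@11:R]
Beat 3 (R): throw ball4 h=9 -> lands@12:L; in-air after throw: [b1@4:L b2@10:L b3@11:R b4@12:L]
Beat 4 (L): throw ball1 h=4 -> lands@8:L; in-air after throw: [b1@8:L b2@10:L b3@11:R b4@12:L]
Beat 5 (R): throw ball5 h=4 -> lands@9:R; in-air after throw: [b1@8:L b5@9:R b2@10:L b3@11:R b4@12:L]
Beat 6 (L): throw ball6 h=9 -> lands@15:R; in-air after throw: [b1@8:L b5@9:R b2@10:L b3@11:R b4@12:L b6@15:R]
Beat 7 (R): throw ball7 h=9 -> lands@16:L; in-air after throw: [b1@8:L b5@9:R b2@10:L b3@11:R b4@12:L b6@15:R b7@16:L]
Beat 8 (L): throw ball1 h=9 -> lands@17:R; in-air after throw: [b5@9:R b2@10:L b3@11:R b4@12:L b6@15:R b7@16:L b1@17:R]
Beat 9 (R): throw ball5 h=4 -> lands@13:R; in-air after throw: [b2@10:L b3@11:R b4@12:L b5@13:R b6@15:R b7@16:L b1@17:R]
Beat 10 (L): throw ball2 h=4 -> lands@14:L; in-air after throw: [b3@11:R b4@12:L b5@13:R b2@14:L b6@15:R b7@16:L b1@17:R]
Beat 11 (R): throw ball3 h=9 -> lands@20:L; in-air after throw: [b4@12:L b5@13:R b2@14:L b6@15:R b7@16:L b1@17:R b3@20:L]
Beat 12 (L): throw ball4 h=9 -> lands@21:R; in-air after throw: [b5@13:R b2@14:L b6@15:R b7@16:L b1@17:R b3@20:L b4@21:R]
Ball 2: thrown@1 h=9 -> first land @10; rethrown@10 h=4 -> second land @14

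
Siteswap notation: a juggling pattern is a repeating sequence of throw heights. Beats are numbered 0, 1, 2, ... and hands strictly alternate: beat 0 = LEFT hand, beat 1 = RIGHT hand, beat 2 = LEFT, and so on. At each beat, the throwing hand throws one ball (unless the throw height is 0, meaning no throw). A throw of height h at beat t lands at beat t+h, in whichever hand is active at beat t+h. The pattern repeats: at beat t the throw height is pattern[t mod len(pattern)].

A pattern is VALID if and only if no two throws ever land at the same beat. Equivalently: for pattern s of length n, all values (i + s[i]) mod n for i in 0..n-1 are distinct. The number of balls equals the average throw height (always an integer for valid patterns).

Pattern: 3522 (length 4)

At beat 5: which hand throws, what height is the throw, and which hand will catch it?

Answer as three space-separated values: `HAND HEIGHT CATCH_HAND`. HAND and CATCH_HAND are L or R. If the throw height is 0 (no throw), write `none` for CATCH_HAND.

Beat 5: 5 mod 2 = 1, so hand = R
Throw height = pattern[5 mod 4] = pattern[1] = 5
Lands at beat 5+5=10, 10 mod 2 = 0, so catch hand = L

Answer: R 5 L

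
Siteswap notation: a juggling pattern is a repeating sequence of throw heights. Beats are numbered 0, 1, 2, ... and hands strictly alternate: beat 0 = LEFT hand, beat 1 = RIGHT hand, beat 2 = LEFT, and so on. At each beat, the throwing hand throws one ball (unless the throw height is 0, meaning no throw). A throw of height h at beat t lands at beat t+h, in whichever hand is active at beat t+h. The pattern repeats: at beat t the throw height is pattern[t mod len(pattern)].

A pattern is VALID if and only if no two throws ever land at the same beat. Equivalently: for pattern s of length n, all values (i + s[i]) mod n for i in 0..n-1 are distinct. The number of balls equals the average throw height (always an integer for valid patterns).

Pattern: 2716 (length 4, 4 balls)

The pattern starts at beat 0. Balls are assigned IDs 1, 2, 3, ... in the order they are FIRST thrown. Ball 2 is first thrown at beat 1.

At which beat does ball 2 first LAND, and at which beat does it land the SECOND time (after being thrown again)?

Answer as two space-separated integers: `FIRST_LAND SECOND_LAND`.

Beat 0 (L): throw ball1 h=2 -> lands@2:L; in-air after throw: [b1@2:L]
Beat 1 (R): throw ball2 h=7 -> lands@8:L; in-air after throw: [b1@2:L b2@8:L]
Beat 2 (L): throw ball1 h=1 -> lands@3:R; in-air after throw: [b1@3:R b2@8:L]
Beat 3 (R): throw ball1 h=6 -> lands@9:R; in-air after throw: [b2@8:L b1@9:R]
Beat 4 (L): throw ball3 h=2 -> lands@6:L; in-air after throw: [b3@6:L b2@8:L b1@9:R]
Beat 5 (R): throw ball4 h=7 -> lands@12:L; in-air after throw: [b3@6:L b2@8:L b1@9:R b4@12:L]
Beat 6 (L): throw ball3 h=1 -> lands@7:R; in-air after throw: [b3@7:R b2@8:L b1@9:R b4@12:L]
Beat 7 (R): throw ball3 h=6 -> lands@13:R; in-air after throw: [b2@8:L b1@9:R b4@12:L b3@13:R]
Beat 8 (L): throw ball2 h=2 -> lands@10:L; in-air after throw: [b1@9:R b2@10:L b4@12:L b3@13:R]
Beat 9 (R): throw ball1 h=7 -> lands@16:L; in-air after throw: [b2@10:L b4@12:L b3@13:R b1@16:L]
Beat 10 (L): throw ball2 h=1 -> lands@11:R; in-air after throw: [b2@11:R b4@12:L b3@13:R b1@16:L]
Ball 2: thrown@1 h=7 -> first land @8; rethrown@8 h=2 -> second land @10

Answer: 8 10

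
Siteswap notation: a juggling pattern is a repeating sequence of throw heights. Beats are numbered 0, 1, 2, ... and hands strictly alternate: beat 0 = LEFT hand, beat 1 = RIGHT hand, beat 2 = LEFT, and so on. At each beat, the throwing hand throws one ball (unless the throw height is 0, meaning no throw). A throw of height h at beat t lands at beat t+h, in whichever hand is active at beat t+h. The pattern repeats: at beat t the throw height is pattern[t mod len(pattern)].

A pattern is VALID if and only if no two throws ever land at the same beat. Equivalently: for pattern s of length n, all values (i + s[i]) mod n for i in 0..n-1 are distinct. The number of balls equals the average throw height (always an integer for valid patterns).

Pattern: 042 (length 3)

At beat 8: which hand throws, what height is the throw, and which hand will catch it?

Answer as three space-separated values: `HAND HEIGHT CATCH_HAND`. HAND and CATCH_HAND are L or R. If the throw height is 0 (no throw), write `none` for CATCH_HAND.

Answer: L 2 L

Derivation:
Beat 8: 8 mod 2 = 0, so hand = L
Throw height = pattern[8 mod 3] = pattern[2] = 2
Lands at beat 8+2=10, 10 mod 2 = 0, so catch hand = L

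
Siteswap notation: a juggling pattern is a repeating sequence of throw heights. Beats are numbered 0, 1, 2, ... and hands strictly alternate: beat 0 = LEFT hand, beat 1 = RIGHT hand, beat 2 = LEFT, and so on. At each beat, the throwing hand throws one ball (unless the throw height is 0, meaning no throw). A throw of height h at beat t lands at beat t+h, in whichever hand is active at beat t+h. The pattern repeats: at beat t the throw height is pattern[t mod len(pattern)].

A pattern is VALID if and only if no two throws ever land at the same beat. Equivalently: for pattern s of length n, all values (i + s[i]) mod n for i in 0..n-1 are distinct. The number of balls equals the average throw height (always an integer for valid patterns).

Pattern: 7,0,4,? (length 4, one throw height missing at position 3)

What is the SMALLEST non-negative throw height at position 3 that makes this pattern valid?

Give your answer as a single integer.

i=0: (0 + 7) mod 4 = 3
i=1: (1 + 0) mod 4 = 1
i=2: (2 + 4) mod 4 = 2
i=3: s[i]=? (unknown)
Known residues: [1, 2, 3]; need a permutation of 0..3, so missing residue r = 0
Need (3 + s) mod 4 = 0; smallest s = (0 - 3) mod 4 = 1

Answer: 1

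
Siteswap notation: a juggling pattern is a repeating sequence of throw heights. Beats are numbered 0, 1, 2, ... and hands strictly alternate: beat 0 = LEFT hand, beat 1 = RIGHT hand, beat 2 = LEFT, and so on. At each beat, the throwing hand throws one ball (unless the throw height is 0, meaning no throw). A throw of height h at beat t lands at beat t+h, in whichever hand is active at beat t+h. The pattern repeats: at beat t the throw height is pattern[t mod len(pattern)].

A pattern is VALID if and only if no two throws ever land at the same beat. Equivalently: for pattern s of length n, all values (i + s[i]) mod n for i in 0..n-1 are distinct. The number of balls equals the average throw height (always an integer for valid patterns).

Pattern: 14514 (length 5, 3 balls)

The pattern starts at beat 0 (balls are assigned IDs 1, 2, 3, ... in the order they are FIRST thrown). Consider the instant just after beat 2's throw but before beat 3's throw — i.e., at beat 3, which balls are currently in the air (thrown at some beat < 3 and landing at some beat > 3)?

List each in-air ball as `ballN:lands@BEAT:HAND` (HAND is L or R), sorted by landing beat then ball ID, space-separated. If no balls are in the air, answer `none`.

Beat 0 (L): throw ball1 h=1 -> lands@1:R; in-air after throw: [b1@1:R]
Beat 1 (R): throw ball1 h=4 -> lands@5:R; in-air after throw: [b1@5:R]
Beat 2 (L): throw ball2 h=5 -> lands@7:R; in-air after throw: [b1@5:R b2@7:R]
Beat 3 (R): throw ball3 h=1 -> lands@4:L; in-air after throw: [b3@4:L b1@5:R b2@7:R]

Answer: ball1:lands@5:R ball2:lands@7:R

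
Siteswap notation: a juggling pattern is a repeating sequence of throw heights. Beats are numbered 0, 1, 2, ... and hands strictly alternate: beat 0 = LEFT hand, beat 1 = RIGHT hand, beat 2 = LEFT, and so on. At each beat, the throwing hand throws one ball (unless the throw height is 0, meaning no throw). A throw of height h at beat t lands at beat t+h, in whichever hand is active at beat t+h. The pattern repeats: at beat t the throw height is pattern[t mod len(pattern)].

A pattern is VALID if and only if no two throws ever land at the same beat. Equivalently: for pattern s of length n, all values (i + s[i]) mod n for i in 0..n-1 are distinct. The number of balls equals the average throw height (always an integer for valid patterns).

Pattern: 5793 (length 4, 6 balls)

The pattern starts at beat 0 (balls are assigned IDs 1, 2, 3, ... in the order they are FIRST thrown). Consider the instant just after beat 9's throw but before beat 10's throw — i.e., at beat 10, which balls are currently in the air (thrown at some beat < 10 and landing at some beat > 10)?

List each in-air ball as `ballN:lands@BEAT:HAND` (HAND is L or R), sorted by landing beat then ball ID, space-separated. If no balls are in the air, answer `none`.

Answer: ball3:lands@11:R ball1:lands@12:L ball2:lands@13:R ball4:lands@15:R ball5:lands@16:L

Derivation:
Beat 0 (L): throw ball1 h=5 -> lands@5:R; in-air after throw: [b1@5:R]
Beat 1 (R): throw ball2 h=7 -> lands@8:L; in-air after throw: [b1@5:R b2@8:L]
Beat 2 (L): throw ball3 h=9 -> lands@11:R; in-air after throw: [b1@5:R b2@8:L b3@11:R]
Beat 3 (R): throw ball4 h=3 -> lands@6:L; in-air after throw: [b1@5:R b4@6:L b2@8:L b3@11:R]
Beat 4 (L): throw ball5 h=5 -> lands@9:R; in-air after throw: [b1@5:R b4@6:L b2@8:L b5@9:R b3@11:R]
Beat 5 (R): throw ball1 h=7 -> lands@12:L; in-air after throw: [b4@6:L b2@8:L b5@9:R b3@11:R b1@12:L]
Beat 6 (L): throw ball4 h=9 -> lands@15:R; in-air after throw: [b2@8:L b5@9:R b3@11:R b1@12:L b4@15:R]
Beat 7 (R): throw ball6 h=3 -> lands@10:L; in-air after throw: [b2@8:L b5@9:R b6@10:L b3@11:R b1@12:L b4@15:R]
Beat 8 (L): throw ball2 h=5 -> lands@13:R; in-air after throw: [b5@9:R b6@10:L b3@11:R b1@12:L b2@13:R b4@15:R]
Beat 9 (R): throw ball5 h=7 -> lands@16:L; in-air after throw: [b6@10:L b3@11:R b1@12:L b2@13:R b4@15:R b5@16:L]
Beat 10 (L): throw ball6 h=9 -> lands@19:R; in-air after throw: [b3@11:R b1@12:L b2@13:R b4@15:R b5@16:L b6@19:R]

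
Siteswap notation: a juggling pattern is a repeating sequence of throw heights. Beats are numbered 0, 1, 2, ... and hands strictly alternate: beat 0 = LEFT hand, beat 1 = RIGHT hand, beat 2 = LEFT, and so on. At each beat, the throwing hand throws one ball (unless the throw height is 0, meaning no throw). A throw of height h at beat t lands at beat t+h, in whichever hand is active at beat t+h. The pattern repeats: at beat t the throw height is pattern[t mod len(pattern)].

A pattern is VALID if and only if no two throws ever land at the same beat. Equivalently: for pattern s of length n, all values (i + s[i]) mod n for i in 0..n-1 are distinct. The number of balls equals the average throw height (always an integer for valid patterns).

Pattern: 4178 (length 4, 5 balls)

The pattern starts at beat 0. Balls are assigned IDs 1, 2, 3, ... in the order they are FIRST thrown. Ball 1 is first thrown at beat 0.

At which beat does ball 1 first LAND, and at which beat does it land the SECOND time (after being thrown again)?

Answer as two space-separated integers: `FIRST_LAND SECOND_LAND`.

Answer: 4 8

Derivation:
Beat 0 (L): throw ball1 h=4 -> lands@4:L; in-air after throw: [b1@4:L]
Beat 1 (R): throw ball2 h=1 -> lands@2:L; in-air after throw: [b2@2:L b1@4:L]
Beat 2 (L): throw ball2 h=7 -> lands@9:R; in-air after throw: [b1@4:L b2@9:R]
Beat 3 (R): throw ball3 h=8 -> lands@11:R; in-air after throw: [b1@4:L b2@9:R b3@11:R]
Beat 4 (L): throw ball1 h=4 -> lands@8:L; in-air after throw: [b1@8:L b2@9:R b3@11:R]
Beat 5 (R): throw ball4 h=1 -> lands@6:L; in-air after throw: [b4@6:L b1@8:L b2@9:R b3@11:R]
Beat 6 (L): throw ball4 h=7 -> lands@13:R; in-air after throw: [b1@8:L b2@9:R b3@11:R b4@13:R]
Beat 7 (R): throw ball5 h=8 -> lands@15:R; in-air after throw: [b1@8:L b2@9:R b3@11:R b4@13:R b5@15:R]
Beat 8 (L): throw ball1 h=4 -> lands@12:L; in-air after throw: [b2@9:R b3@11:R b1@12:L b4@13:R b5@15:R]
Ball 1: thrown@0 h=4 -> first land @4; rethrown@4 h=4 -> second land @8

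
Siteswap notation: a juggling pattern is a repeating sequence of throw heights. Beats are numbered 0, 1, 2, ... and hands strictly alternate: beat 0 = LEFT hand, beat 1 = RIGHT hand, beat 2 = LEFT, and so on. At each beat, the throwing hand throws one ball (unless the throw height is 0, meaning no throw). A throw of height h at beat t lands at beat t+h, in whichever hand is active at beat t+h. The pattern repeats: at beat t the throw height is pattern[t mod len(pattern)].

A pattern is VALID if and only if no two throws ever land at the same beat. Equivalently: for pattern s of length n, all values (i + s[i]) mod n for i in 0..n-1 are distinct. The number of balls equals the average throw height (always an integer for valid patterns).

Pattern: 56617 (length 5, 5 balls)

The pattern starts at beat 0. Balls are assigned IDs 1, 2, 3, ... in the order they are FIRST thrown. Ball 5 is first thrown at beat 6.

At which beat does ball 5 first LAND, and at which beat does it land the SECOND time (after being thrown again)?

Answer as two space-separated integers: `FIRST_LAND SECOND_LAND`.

Beat 0 (L): throw ball1 h=5 -> lands@5:R; in-air after throw: [b1@5:R]
Beat 1 (R): throw ball2 h=6 -> lands@7:R; in-air after throw: [b1@5:R b2@7:R]
Beat 2 (L): throw ball3 h=6 -> lands@8:L; in-air after throw: [b1@5:R b2@7:R b3@8:L]
Beat 3 (R): throw ball4 h=1 -> lands@4:L; in-air after throw: [b4@4:L b1@5:R b2@7:R b3@8:L]
Beat 4 (L): throw ball4 h=7 -> lands@11:R; in-air after throw: [b1@5:R b2@7:R b3@8:L b4@11:R]
Beat 5 (R): throw ball1 h=5 -> lands@10:L; in-air after throw: [b2@7:R b3@8:L b1@10:L b4@11:R]
Beat 6 (L): throw ball5 h=6 -> lands@12:L; in-air after throw: [b2@7:R b3@8:L b1@10:L b4@11:R b5@12:L]
Beat 7 (R): throw ball2 h=6 -> lands@13:R; in-air after throw: [b3@8:L b1@10:L b4@11:R b5@12:L b2@13:R]
Beat 8 (L): throw ball3 h=1 -> lands@9:R; in-air after throw: [b3@9:R b1@10:L b4@11:R b5@12:L b2@13:R]
Beat 9 (R): throw ball3 h=7 -> lands@16:L; in-air after throw: [b1@10:L b4@11:R b5@12:L b2@13:R b3@16:L]
Beat 10 (L): throw ball1 h=5 -> lands@15:R; in-air after throw: [b4@11:R b5@12:L b2@13:R b1@15:R b3@16:L]
Beat 11 (R): throw ball4 h=6 -> lands@17:R; in-air after throw: [b5@12:L b2@13:R b1@15:R b3@16:L b4@17:R]
Beat 12 (L): throw ball5 h=6 -> lands@18:L; in-air after throw: [b2@13:R b1@15:R b3@16:L b4@17:R b5@18:L]
Beat 13 (R): throw ball2 h=1 -> lands@14:L; in-air after throw: [b2@14:L b1@15:R b3@16:L b4@17:R b5@18:L]
Beat 14 (L): throw ball2 h=7 -> lands@21:R; in-air after throw: [b1@15:R b3@16:L b4@17:R b5@18:L b2@21:R]
Beat 15 (R): throw ball1 h=5 -> lands@20:L; in-air after throw: [b3@16:L b4@17:R b5@18:L b1@20:L b2@21:R]
Ball 5: thrown@6 h=6 -> first land @12; rethrown@12 h=6 -> second land @18

Answer: 12 18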